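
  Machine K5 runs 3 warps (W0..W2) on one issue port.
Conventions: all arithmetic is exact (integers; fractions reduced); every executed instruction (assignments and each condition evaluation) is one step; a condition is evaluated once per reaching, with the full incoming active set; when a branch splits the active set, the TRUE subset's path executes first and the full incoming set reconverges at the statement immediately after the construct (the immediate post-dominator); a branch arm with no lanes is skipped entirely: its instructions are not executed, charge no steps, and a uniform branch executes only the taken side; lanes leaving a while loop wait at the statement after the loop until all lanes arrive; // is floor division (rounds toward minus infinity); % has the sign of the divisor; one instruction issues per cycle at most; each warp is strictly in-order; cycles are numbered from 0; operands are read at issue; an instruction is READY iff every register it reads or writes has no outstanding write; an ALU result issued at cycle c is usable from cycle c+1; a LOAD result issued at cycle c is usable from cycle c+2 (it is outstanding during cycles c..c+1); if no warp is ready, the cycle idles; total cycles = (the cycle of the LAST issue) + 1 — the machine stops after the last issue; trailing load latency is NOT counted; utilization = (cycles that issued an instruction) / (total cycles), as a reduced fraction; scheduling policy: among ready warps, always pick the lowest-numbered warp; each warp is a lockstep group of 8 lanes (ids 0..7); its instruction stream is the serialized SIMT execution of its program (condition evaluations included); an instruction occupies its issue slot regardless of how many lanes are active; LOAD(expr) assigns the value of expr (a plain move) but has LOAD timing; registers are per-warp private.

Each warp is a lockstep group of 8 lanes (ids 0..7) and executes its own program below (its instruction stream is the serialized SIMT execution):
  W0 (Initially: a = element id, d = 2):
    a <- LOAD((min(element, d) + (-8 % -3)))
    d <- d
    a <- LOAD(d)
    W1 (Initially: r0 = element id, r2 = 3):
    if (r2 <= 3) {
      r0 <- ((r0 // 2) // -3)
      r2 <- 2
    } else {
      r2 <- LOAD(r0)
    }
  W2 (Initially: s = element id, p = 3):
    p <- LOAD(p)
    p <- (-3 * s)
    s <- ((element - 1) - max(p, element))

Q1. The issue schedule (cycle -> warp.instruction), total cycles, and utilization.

cycle 0: W0.I0
cycle 1: W0.I1
cycle 2: W0.I2
cycle 3: W1.I0
cycle 4: W1.I1
cycle 5: W1.I2
cycle 6: W2.I0
cycle 7: idle
cycle 8: W2.I1
cycle 9: W2.I2

Answer: 10 cycles, utilization 9/10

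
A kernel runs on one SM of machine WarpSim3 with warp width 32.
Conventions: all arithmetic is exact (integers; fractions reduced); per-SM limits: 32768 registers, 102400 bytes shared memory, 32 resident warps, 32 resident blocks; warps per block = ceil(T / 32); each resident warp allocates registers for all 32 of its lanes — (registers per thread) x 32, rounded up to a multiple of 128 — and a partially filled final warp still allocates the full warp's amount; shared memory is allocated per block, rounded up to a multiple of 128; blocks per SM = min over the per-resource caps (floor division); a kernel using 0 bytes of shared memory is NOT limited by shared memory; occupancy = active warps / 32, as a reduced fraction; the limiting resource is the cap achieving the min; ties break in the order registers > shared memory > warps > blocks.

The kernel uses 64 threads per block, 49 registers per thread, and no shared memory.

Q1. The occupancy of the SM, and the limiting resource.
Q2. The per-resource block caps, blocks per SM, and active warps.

Answer: occupancy 9/16, limited by registers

registers: 9 blocks
shared memory: no limit (kernel uses none)
warps: 16 blocks
blocks: 32 blocks

Answer: 9 blocks, 18 active warps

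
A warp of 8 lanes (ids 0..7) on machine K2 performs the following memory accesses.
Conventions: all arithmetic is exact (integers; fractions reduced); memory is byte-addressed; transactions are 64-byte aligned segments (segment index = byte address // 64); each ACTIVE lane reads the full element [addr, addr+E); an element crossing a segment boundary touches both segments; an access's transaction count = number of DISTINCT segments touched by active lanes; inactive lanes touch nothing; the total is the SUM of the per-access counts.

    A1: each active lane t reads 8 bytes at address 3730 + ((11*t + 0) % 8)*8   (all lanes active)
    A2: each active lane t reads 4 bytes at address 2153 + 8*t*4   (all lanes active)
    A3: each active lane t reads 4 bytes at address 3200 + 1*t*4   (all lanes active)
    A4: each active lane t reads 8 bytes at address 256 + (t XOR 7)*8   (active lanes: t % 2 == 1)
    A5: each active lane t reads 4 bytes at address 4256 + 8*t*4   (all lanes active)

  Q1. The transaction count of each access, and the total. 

A1: 2 transactions
A2: 5 transactions
A3: 1 transaction
A4: 1 transaction
A5: 5 transactions

Answer: 2,5,1,1,5; total 14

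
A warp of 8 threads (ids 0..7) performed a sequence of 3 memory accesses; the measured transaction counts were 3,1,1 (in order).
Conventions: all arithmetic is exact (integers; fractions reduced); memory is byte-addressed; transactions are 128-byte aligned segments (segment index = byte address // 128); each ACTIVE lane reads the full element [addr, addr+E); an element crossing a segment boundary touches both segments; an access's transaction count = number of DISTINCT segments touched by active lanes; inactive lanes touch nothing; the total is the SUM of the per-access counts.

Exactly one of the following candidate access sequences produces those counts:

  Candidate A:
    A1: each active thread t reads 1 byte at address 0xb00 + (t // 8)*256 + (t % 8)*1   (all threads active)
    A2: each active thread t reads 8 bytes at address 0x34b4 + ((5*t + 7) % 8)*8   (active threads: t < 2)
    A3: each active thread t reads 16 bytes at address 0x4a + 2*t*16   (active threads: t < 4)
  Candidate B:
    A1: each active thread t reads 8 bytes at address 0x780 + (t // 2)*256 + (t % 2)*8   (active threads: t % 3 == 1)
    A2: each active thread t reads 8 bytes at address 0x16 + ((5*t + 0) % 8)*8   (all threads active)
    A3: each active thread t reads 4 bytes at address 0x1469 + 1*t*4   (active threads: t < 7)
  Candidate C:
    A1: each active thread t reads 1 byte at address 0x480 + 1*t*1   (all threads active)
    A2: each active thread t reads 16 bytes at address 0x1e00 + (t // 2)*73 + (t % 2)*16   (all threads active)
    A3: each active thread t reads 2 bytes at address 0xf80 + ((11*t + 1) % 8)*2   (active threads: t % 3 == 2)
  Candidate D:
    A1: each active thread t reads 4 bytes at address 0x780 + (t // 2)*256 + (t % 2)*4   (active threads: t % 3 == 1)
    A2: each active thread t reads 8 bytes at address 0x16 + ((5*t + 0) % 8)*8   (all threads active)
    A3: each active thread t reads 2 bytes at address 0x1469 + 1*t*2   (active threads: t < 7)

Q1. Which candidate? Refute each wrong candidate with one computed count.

A: A1 gives 1 transaction, not 3
B: A3 gives 2 transactions, not 1
C: A1 gives 1 transaction, not 3
D: all counts match (3,1,1)

Answer: D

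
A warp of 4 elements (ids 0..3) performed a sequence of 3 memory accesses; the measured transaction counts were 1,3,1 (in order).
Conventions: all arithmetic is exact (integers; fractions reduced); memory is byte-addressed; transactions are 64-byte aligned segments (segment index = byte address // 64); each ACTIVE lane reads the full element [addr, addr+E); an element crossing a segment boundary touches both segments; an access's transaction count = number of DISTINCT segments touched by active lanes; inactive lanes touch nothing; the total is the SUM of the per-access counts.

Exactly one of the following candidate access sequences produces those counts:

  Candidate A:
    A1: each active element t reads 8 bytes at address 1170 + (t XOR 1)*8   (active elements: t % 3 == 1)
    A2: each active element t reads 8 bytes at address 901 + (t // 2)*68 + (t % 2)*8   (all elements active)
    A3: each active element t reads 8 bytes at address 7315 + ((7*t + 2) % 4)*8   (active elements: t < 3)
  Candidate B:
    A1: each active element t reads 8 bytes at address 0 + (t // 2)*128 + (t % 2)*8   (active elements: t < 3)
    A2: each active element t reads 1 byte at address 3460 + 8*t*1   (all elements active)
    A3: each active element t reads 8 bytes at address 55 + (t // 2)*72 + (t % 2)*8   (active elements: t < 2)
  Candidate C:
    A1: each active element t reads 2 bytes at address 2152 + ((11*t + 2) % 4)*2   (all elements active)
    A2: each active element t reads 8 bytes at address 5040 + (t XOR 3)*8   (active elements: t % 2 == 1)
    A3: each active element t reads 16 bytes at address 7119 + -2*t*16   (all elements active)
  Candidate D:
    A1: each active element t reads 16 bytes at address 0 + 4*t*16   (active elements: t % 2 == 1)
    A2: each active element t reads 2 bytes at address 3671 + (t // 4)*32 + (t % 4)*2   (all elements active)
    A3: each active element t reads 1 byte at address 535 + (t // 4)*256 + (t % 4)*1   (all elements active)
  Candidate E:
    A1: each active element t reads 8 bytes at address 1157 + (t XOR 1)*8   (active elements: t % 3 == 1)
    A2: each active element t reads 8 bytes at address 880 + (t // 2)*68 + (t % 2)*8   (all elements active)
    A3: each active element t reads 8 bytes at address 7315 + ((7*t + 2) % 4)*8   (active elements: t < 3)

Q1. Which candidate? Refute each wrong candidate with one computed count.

A: A2 gives 2 transactions, not 3
B: A1 gives 2 transactions, not 1
C: A2 gives 2 transactions, not 3
D: A1 gives 2 transactions, not 1
E: all counts match (1,3,1)

Answer: E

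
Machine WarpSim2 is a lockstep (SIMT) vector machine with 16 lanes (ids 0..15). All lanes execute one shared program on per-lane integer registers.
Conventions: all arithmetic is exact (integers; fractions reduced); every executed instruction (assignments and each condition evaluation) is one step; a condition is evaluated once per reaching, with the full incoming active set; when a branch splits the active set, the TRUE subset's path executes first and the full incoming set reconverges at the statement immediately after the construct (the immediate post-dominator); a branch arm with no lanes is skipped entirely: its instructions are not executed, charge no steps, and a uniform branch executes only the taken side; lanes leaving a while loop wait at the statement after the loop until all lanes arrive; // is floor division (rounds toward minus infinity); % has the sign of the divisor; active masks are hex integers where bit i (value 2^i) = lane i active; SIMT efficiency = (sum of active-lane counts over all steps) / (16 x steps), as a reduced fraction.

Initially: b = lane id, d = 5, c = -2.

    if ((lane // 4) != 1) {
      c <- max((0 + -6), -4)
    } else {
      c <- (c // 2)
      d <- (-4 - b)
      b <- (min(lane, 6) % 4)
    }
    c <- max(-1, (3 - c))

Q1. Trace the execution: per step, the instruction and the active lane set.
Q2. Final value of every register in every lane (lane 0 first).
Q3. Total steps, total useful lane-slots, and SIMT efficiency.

step 0: eval ((lane // 4) != 1)      0xffff
step 1: c <- max((0 + -6), -4)       0xff0f
step 2: c <- (c // 2)                0x00f0
step 3: d <- (-4 - b)                0x00f0
step 4: b <- (min(lane, 6) % 4)      0x00f0
step 5: c <- max(-1, (3 - c))        0xffff

Answer: 6 steps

b: 0,1,2,3,0,1,2,2,8,9,10,11,12,13,14,15
d: 5,5,5,5,-8,-9,-10,-11,5,5,5,5,5,5,5,5
c: 7,7,7,7,4,4,4,4,7,7,7,7,7,7,7,7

steps = 6; useful = 56; efficiency = 56/96 = 7/12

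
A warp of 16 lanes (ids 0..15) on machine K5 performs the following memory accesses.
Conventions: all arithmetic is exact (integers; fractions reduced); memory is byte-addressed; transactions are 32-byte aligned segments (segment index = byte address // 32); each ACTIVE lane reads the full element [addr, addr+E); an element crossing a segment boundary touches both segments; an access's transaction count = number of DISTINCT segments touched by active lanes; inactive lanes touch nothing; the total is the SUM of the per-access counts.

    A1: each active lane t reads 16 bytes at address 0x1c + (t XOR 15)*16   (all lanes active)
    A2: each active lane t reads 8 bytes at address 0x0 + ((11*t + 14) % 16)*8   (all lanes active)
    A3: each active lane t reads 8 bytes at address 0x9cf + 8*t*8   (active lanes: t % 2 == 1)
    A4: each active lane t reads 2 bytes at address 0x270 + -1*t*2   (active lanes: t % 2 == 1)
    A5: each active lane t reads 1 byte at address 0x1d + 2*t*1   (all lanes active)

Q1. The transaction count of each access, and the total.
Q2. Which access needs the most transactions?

A1: 9 transactions
A2: 4 transactions
A3: 8 transactions
A4: 2 transactions
A5: 2 transactions

Answer: 9,4,8,2,2; total 25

Answer: A1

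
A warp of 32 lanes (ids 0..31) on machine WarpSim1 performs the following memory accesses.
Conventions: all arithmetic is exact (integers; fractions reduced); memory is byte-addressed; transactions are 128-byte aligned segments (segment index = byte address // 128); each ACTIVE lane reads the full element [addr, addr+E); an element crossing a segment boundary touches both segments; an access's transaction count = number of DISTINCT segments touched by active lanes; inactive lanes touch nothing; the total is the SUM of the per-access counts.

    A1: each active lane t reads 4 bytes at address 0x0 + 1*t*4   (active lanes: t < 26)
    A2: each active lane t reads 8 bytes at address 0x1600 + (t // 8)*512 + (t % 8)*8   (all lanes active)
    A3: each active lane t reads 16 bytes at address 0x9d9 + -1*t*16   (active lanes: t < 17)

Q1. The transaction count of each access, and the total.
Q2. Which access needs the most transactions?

A1: 1 transaction
A2: 4 transactions
A3: 3 transactions

Answer: 1,4,3; total 8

Answer: A2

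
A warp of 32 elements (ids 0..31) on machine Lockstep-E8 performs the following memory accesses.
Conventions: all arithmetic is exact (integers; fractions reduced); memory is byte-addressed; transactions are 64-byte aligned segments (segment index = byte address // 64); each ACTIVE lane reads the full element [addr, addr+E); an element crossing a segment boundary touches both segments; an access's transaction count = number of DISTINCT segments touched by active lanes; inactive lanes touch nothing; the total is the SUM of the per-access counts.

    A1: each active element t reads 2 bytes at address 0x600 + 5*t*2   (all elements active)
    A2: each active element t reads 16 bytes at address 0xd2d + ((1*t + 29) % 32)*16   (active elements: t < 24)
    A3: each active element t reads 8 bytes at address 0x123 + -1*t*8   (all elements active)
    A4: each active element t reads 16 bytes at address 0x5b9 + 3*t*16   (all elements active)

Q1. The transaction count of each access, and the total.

A1: 5 transactions
A2: 8 transactions
A3: 5 transactions
A4: 25 transactions

Answer: 5,8,5,25; total 43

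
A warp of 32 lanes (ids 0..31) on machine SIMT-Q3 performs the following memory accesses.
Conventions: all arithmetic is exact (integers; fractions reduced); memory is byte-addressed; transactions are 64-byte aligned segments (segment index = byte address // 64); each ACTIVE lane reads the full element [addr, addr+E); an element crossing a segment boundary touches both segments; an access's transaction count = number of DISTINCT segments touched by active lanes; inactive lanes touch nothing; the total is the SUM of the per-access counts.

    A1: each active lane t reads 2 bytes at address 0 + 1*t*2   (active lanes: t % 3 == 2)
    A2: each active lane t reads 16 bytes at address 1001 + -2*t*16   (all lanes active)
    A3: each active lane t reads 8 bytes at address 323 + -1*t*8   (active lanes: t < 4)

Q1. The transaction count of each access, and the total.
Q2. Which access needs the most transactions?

A1: 1 transaction
A2: 16 transactions
A3: 2 transactions

Answer: 1,16,2; total 19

Answer: A2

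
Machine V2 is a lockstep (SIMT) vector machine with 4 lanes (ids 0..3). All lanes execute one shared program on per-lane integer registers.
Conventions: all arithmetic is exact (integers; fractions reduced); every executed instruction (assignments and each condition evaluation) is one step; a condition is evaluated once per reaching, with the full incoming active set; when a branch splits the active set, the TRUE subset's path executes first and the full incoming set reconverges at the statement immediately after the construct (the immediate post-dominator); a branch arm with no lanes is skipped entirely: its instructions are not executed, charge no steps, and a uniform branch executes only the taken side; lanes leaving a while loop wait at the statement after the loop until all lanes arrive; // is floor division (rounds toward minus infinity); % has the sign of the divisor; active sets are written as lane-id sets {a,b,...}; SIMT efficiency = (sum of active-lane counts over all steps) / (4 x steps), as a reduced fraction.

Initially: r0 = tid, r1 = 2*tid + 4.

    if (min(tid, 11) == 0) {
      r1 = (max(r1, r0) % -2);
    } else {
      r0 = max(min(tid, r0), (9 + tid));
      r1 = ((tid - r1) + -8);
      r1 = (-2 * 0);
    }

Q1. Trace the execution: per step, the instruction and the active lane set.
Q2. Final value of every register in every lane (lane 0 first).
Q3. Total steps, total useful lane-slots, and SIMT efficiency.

step 0: eval (min(tid, 11) == 0)     {0,1,2,3}
step 1: r1 <- (max(r1, r0) % -2)     {0}
step 2: r0 <- max(min(tid, r0), (9 + tid)) {1,2,3}
step 3: r1 <- ((tid - r1) + -8)      {1,2,3}
step 4: r1 <- (-2 * 0)               {1,2,3}

Answer: 5 steps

r0: 0,10,11,12
r1: 0,0,0,0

steps = 5; useful = 14; efficiency = 14/20 = 7/10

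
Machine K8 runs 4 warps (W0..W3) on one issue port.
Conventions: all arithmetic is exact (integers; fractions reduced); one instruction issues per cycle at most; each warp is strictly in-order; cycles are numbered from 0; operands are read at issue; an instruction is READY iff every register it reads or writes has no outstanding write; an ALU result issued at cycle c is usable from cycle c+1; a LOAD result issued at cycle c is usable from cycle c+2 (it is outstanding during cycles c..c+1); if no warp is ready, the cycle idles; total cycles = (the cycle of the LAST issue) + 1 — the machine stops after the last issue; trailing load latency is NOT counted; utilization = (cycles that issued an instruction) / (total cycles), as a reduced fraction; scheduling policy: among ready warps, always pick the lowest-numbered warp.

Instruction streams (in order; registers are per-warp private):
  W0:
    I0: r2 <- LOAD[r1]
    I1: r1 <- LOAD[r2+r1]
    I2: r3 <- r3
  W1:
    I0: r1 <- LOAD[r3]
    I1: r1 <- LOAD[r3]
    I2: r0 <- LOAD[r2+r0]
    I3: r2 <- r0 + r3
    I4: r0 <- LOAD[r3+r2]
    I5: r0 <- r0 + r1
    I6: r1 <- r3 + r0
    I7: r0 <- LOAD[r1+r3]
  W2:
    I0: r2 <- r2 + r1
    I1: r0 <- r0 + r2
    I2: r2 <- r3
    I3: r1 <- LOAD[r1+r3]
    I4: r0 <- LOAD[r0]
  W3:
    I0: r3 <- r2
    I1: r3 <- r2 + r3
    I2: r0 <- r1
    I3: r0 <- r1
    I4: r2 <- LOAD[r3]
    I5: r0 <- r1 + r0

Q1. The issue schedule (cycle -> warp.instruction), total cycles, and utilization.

cycle 0: W0.I0
cycle 1: W1.I0
cycle 2: W0.I1
cycle 3: W0.I2
cycle 4: W1.I1
cycle 5: W1.I2
cycle 6: W2.I0
cycle 7: W1.I3
cycle 8: W1.I4
cycle 9: W2.I1
cycle 10: W1.I5
cycle 11: W1.I6
cycle 12: W1.I7
cycle 13: W2.I2
cycle 14: W2.I3
cycle 15: W2.I4
cycle 16: W3.I0
cycle 17: W3.I1
cycle 18: W3.I2
cycle 19: W3.I3
cycle 20: W3.I4
cycle 21: W3.I5

Answer: 22 cycles, utilization 1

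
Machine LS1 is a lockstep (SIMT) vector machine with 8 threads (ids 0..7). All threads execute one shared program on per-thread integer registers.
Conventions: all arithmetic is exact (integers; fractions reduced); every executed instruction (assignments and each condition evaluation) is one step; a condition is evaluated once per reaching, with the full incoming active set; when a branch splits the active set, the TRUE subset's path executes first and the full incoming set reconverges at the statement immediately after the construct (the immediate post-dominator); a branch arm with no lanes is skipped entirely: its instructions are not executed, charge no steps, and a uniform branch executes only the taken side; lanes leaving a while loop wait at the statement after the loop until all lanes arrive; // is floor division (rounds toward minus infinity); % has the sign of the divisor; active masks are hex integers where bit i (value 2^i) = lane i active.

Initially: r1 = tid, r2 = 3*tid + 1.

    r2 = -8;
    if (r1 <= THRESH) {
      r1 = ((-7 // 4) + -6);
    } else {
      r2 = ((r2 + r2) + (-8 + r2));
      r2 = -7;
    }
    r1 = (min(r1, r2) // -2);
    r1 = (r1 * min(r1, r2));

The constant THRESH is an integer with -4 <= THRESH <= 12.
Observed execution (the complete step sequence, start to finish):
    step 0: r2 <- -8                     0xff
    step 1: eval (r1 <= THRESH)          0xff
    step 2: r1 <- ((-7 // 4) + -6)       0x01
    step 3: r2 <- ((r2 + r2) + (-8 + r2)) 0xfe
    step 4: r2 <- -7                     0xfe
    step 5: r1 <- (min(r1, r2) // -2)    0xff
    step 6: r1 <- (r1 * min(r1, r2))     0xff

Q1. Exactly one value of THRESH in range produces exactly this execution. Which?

Answer: THRESH = 0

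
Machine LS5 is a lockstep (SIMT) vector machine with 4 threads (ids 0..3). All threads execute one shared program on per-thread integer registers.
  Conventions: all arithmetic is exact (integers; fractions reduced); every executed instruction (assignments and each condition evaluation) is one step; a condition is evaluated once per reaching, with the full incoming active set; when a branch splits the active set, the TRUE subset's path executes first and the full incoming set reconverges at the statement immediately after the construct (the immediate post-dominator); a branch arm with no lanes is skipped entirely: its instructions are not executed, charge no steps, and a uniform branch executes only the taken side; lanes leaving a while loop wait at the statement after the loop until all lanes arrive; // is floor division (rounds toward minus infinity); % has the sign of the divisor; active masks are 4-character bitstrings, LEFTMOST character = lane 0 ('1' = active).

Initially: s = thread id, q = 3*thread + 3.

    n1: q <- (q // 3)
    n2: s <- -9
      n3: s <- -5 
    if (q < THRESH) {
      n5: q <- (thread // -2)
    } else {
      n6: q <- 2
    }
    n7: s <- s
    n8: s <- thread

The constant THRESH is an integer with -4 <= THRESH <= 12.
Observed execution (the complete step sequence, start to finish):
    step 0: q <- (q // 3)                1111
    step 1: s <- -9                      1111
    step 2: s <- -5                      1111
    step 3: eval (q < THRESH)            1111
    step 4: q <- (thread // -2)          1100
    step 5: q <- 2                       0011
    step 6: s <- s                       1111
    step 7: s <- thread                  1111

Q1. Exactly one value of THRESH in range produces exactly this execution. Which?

Answer: THRESH = 3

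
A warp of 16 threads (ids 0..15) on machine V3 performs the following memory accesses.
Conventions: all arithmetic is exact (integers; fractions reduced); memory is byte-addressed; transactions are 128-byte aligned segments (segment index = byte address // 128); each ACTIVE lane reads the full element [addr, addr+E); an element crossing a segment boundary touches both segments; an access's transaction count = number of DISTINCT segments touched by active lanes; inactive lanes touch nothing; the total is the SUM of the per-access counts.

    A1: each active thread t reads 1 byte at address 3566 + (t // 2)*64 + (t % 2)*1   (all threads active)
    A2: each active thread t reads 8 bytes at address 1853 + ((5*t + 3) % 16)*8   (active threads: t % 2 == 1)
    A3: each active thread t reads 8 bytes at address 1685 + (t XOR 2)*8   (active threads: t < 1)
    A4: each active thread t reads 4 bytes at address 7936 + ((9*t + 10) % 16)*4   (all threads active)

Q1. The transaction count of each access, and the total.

A1: 5 transactions
A2: 2 transactions
A3: 1 transaction
A4: 1 transaction

Answer: 5,2,1,1; total 9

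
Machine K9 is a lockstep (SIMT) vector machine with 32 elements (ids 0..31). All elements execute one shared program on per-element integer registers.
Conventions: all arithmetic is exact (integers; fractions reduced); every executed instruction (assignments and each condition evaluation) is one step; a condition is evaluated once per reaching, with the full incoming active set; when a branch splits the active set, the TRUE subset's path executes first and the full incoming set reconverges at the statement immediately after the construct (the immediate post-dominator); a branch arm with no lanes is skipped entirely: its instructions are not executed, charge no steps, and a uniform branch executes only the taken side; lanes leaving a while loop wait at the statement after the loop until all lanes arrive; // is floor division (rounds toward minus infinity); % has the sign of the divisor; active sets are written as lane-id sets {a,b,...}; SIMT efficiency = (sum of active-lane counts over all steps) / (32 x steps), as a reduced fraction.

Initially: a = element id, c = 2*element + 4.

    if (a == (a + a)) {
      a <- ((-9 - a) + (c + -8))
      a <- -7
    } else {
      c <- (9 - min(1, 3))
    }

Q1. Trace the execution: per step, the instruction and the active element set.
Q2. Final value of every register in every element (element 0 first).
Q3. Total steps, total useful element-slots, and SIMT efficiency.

step 0: eval (a == (a + a))          {0,1,2,3,4,5,6,7,8,9,10,11,12,13,14,15,16,17,18,19,20,21,22,23,24,25,26,27,28,29,30,31}
step 1: a <- ((-9 - a) + (c + -8))   {0}
step 2: a <- -7                      {0}
step 3: c <- (9 - min(1, 3))         {1,2,3,4,5,6,7,8,9,10,11,12,13,14,15,16,17,18,19,20,21,22,23,24,25,26,27,28,29,30,31}

Answer: 4 steps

a: -7,1,2,3,4,5,6,7,8,9,10,11,12,13,14,15,16,17,18,19,20,21,22,23,24,25,26,27,28,29,30,31
c: 4,8,8,8,8,8,8,8,8,8,8,8,8,8,8,8,8,8,8,8,8,8,8,8,8,8,8,8,8,8,8,8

steps = 4; useful = 65; efficiency = 65/128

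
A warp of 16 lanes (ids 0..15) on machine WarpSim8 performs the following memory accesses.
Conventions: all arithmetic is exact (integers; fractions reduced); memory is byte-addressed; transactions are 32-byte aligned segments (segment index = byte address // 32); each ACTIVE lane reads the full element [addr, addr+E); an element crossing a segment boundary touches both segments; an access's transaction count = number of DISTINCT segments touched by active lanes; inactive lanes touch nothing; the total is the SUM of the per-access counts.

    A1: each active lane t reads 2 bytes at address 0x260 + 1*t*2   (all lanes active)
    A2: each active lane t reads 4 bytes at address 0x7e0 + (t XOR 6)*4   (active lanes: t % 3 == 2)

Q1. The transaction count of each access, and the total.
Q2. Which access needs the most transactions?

A1: 1 transaction
A2: 2 transactions

Answer: 1,2; total 3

Answer: A2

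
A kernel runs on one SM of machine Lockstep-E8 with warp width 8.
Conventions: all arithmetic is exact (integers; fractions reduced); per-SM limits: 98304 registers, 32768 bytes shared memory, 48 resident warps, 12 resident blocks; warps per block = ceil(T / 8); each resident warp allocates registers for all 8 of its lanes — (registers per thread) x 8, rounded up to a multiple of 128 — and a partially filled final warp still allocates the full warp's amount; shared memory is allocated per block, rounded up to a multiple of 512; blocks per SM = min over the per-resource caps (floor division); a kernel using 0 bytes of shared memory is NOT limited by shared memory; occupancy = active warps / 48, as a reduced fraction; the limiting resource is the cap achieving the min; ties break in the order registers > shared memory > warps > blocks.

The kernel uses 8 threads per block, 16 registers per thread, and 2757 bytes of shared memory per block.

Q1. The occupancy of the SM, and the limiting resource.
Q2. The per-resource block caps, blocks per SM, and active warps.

Answer: occupancy 5/24, limited by shared memory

registers: 768 blocks
shared memory: 10 blocks
warps: 48 blocks
blocks: 12 blocks

Answer: 10 blocks, 10 active warps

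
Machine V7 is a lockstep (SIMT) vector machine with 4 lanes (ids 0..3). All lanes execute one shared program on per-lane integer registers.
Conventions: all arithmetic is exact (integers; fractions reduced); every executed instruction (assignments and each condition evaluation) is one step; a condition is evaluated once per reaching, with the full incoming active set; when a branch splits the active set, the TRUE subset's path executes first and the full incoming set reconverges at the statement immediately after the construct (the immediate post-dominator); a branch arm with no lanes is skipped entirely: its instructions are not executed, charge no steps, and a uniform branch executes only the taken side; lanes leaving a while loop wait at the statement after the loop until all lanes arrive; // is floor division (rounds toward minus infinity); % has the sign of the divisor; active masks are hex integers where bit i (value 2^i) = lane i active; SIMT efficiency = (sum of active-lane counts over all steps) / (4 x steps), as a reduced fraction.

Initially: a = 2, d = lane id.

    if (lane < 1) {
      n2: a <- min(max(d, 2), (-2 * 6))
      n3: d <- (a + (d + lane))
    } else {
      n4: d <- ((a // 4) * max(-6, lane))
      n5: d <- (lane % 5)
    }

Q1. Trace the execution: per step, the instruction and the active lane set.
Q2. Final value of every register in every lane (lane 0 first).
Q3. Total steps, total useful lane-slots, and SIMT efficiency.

step 0: eval (lane < 1)              0xf
step 1: a <- min(max(d, 2), (-2 * 6)) 0x1
step 2: d <- (a + (d + lane))        0x1
step 3: d <- ((a // 4) * max(-6, lane)) 0xe
step 4: d <- (lane % 5)              0xe

Answer: 5 steps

a: -12,2,2,2
d: -12,1,2,3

steps = 5; useful = 12; efficiency = 12/20 = 3/5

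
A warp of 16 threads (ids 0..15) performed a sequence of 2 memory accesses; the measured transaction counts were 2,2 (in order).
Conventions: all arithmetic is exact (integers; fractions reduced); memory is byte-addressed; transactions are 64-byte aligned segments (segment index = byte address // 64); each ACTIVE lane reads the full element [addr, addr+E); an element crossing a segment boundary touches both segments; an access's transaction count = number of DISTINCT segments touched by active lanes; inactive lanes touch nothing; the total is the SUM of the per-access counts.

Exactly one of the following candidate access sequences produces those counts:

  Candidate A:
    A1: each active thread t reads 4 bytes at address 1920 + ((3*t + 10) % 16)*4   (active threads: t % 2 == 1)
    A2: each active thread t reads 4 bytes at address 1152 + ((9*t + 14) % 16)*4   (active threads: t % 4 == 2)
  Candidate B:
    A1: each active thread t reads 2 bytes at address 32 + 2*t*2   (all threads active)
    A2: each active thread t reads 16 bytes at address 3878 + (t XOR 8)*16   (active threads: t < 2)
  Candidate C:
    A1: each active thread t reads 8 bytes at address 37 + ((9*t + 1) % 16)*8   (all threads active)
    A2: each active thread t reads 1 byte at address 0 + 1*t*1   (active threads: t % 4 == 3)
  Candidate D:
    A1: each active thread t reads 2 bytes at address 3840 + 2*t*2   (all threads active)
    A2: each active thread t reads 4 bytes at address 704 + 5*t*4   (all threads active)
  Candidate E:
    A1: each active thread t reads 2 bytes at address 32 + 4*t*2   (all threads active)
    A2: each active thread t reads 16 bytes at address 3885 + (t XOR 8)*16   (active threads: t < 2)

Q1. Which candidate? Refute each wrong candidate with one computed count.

A: A1 gives 1 transaction, not 2
C: A1 gives 3 transactions, not 2
D: A1 gives 1 transaction, not 2
E: A1 gives 3 transactions, not 2
B: all counts match (2,2)

Answer: B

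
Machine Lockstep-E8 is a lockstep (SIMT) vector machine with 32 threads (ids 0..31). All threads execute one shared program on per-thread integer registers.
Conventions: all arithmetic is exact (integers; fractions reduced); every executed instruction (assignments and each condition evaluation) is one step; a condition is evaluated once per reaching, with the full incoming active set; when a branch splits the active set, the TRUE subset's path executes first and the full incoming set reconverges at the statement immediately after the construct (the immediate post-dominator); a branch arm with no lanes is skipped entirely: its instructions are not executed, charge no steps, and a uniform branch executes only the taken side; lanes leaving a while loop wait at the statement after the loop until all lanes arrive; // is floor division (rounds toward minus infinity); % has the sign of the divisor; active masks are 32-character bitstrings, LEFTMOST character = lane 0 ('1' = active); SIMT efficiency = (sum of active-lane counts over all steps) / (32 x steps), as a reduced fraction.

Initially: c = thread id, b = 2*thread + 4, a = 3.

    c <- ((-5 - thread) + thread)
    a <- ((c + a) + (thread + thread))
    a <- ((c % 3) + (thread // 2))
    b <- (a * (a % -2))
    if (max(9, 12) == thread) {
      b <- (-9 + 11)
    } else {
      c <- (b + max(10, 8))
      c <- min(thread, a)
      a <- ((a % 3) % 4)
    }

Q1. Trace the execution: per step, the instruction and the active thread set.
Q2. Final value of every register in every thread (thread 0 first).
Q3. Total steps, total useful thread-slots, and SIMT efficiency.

step 0: c <- ((-5 - thread) + thread) 11111111111111111111111111111111
step 1: a <- ((c + a) + (thread + thread)) 11111111111111111111111111111111
step 2: a <- ((c % 3) + (thread // 2)) 11111111111111111111111111111111
step 3: b <- (a * (a % -2))          11111111111111111111111111111111
step 4: eval (max(9, 12) == thread)  11111111111111111111111111111111
step 5: b <- (-9 + 11)               00000000000010000000000000000000
step 6: c <- (b + max(10, 8))        11111111111101111111111111111111
step 7: c <- min(thread, a)          11111111111101111111111111111111
step 8: a <- ((a % 3) % 4)           11111111111101111111111111111111

Answer: 9 steps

c: 0,1,2,2,3,3,4,4,5,5,6,6,-5,7,8,8,9,9,10,10,11,11,12,12,13,13,14,14,15,15,16,16
b: -1,-1,0,0,-3,-3,0,0,-5,-5,0,0,2,-7,0,0,-9,-9,0,0,-11,-11,0,0,-13,-13,0,0,-15,-15,0,0
a: 1,1,2,2,0,0,1,1,2,2,0,0,7,1,2,2,0,0,1,1,2,2,0,0,1,1,2,2,0,0,1,1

steps = 9; useful = 254; efficiency = 254/288 = 127/144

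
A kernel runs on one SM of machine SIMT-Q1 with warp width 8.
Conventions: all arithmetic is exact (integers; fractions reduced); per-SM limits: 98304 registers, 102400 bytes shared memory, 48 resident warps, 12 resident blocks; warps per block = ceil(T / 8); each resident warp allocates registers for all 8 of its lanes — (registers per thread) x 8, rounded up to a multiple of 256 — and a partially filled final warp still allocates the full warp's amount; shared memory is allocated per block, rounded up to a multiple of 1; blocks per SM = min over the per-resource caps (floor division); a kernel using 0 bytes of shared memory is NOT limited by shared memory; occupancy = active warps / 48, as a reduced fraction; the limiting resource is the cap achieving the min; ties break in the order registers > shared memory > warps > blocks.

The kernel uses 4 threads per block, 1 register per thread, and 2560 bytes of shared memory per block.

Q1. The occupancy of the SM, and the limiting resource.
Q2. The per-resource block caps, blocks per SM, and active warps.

Answer: occupancy 1/4, limited by blocks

registers: 384 blocks
shared memory: 40 blocks
warps: 48 blocks
blocks: 12 blocks

Answer: 12 blocks, 12 active warps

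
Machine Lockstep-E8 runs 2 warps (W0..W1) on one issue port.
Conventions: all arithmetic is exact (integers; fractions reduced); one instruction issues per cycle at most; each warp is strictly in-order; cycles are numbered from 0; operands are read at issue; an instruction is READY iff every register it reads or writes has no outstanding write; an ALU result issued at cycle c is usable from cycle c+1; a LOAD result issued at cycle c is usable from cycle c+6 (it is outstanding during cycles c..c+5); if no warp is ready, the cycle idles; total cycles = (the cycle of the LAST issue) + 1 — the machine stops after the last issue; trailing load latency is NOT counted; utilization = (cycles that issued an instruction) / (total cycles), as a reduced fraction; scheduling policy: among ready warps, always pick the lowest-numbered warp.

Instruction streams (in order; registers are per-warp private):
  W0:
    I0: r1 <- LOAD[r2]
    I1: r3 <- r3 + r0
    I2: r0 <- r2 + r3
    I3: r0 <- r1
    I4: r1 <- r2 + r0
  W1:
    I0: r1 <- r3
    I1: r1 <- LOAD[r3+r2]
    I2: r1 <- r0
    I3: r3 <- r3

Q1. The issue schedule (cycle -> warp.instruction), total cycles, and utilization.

cycle 0: W0.I0
cycle 1: W0.I1
cycle 2: W0.I2
cycle 3: W1.I0
cycle 4: W1.I1
cycle 5: idle
cycle 6: W0.I3
cycle 7: W0.I4
cycle 8: idle
cycle 9: idle
cycle 10: W1.I2
cycle 11: W1.I3

Answer: 12 cycles, utilization 3/4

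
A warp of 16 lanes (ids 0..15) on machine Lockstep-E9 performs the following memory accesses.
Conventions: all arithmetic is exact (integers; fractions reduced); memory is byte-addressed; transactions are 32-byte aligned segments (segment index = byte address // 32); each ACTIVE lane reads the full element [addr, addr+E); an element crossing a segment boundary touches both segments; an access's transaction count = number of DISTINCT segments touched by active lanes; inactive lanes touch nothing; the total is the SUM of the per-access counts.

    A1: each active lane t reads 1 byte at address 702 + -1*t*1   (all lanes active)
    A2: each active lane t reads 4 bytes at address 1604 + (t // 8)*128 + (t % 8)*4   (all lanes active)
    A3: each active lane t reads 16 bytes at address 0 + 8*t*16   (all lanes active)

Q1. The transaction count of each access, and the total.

A1: 1 transaction
A2: 4 transactions
A3: 16 transactions

Answer: 1,4,16; total 21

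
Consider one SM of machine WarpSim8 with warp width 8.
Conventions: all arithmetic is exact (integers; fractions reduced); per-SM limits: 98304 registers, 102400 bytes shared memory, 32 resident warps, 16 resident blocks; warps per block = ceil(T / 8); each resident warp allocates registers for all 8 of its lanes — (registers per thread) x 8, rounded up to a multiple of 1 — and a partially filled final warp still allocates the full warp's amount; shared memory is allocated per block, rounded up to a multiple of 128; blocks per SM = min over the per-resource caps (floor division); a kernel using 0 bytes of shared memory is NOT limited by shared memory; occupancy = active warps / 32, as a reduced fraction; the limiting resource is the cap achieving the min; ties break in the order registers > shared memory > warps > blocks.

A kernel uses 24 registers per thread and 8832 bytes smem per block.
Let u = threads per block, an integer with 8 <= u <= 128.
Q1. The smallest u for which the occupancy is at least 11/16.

Answer: u = 9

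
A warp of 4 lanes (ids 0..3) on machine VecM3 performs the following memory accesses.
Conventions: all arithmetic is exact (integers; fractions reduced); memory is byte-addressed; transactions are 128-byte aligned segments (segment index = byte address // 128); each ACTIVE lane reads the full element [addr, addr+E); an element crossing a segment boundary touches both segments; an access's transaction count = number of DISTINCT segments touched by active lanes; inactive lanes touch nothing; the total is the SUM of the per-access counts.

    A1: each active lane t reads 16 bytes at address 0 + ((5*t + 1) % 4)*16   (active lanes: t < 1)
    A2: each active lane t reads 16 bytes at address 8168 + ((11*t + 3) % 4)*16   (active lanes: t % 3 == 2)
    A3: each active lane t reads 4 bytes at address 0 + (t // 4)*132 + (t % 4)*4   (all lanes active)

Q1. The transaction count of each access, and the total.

A1: 1 transaction
A2: 2 transactions
A3: 1 transaction

Answer: 1,2,1; total 4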